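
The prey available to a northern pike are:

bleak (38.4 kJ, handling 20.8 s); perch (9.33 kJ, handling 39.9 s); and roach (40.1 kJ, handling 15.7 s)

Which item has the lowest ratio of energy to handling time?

Profitability E/h (kJ/s): bleak = 38.4/20.8 = 1.85, perch = 9.33/39.9 = 0.234, roach = 40.1/15.7 = 2.55.
Ranked: roach > bleak > perch.

perch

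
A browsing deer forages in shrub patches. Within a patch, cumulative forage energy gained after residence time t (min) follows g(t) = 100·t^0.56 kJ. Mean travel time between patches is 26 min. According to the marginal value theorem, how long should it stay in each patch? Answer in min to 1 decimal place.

Optimal t* satisfies g'(t*) = g(t*)/(T + t*).
g'(t) = 0.56·100·t^-0.44. Setting 0.56·100·t^-0.44 = 100·t^0.56/(26+t) gives 0.56(26+t) = t, so 0.44·t = 0.56×26.
t* = 0.56×26/0.44 = 33.09 min.

33.1 min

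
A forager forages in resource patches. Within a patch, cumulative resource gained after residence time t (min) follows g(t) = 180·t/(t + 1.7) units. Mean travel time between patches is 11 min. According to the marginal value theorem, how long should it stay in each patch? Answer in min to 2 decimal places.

Optimal t* satisfies g'(t*) = g(t*)/(T + t*).
g'(t) = 180·1.7/(t + 1.7)². Setting 180·1.7/(t+1.7)² = 180t/[(t+1.7)(11+t)] gives 1.7(11+t) = t(t+1.7), so t² = 1.7×11 = 18.7.
t* = √18.7 = 4.324 min.

4.32 min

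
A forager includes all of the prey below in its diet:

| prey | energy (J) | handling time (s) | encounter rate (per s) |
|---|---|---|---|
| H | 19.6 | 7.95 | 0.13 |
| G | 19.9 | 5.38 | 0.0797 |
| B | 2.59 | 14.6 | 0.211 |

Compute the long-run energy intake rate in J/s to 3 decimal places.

0.844 J/s

R = (0.13×19.6 + 0.0797×19.9 + 0.211×2.59) / (1 + 0.13×7.95 + 0.0797×5.38 + 0.211×14.6) = 4.681/5.543 = 0.8444 J/s.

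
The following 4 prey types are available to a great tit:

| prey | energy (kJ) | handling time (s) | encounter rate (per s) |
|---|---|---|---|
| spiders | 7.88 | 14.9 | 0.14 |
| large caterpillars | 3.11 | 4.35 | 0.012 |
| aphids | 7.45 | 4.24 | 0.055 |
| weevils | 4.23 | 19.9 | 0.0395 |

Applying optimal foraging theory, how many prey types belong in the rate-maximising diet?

E/h in descending order: aphids 1.76, large caterpillars 0.715, spiders 0.529, weevils 0.213 kJ/s. The optimal diet is the largest prefix of this list for which every included type satisfies E_i/h_i > R on the types above it.
Rate on top 1: 0.3323. large caterpillars: 0.715 > 0.3323 → include.
Rate on top 2: 0.3478. spiders: 0.529 > 0.3478 → include.
Rate on top 3: 0.4598. weevils: 0.213 < 0.4598 → exclude; stop.
Optimal diet: aphids, large caterpillars, spiders — 3 of 4 types.

3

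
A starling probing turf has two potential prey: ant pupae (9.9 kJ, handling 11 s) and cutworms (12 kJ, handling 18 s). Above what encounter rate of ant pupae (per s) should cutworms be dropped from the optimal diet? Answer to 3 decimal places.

0.260 per s

At the threshold, the rate on ant pupae alone equals the profitability of cutworms: λ·9.9/(1 + λ·11) = 12/18 = 0.6667.
Rearranging, λ(9.9 − 0.6667×11) = 0.6667, so λ = 0.6667/2.567 = 0.2597 per s.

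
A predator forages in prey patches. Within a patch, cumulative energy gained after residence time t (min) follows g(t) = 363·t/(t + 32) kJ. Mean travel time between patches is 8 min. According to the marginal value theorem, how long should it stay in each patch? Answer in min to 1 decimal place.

Optimal t* satisfies g'(t*) = g(t*)/(T + t*).
g'(t) = 363·32/(t + 32)². Setting 363·32/(t+32)² = 363t/[(t+32)(8+t)] gives 32(8+t) = t(t+32), so t² = 32×8 = 256.
t* = √256 = 16 min.

16.0 min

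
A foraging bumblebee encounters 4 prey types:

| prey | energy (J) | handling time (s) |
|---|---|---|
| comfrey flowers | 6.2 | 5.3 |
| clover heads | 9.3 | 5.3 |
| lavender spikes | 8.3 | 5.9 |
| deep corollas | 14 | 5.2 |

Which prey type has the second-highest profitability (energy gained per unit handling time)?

Profitability E/h (J/s): comfrey flowers = 6.2/5.3 = 1.17, clover heads = 9.3/5.3 = 1.75, lavender spikes = 8.3/5.9 = 1.41, deep corollas = 14/5.2 = 2.69.
Ranked: deep corollas > clover heads > lavender spikes > comfrey flowers.

clover heads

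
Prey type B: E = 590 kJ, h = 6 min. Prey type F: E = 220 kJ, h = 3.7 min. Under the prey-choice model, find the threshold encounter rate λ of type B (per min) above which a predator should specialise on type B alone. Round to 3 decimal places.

The zero-one rule: include type F iff E₂/h₂ > λE₁/(1+λh₁). Equality gives the switch point.
λE₁h₂ = E₂ + λE₂h₁ ⇒ λ = E₂/(E₁h₂ − E₂h₁) = 220/(2183 − 1320) = 0.2549 per min.

0.255 per min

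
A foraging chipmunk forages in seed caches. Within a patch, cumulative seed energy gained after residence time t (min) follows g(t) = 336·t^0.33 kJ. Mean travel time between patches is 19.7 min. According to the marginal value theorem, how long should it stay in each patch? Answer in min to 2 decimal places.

Maximise g(t)/(T+t): set derivative to zero → g'(t)(T+t) = g(t).
g'(t) = 0.33·336·t^-0.67. Setting 0.33·336·t^-0.67 = 336·t^0.33/(19.7+t) gives 0.33(19.7+t) = t, so 0.67·t = 0.33×19.7.
t* = 0.33×19.7/0.67 = 9.703 min.

9.70 min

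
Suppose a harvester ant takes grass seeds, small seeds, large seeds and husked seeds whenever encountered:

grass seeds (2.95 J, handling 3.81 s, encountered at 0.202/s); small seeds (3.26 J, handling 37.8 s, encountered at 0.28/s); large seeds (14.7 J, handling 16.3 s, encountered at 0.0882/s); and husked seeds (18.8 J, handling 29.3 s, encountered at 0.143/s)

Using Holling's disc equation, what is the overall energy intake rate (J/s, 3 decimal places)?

R = (0.202×2.95 + 0.28×3.26 + 0.0882×14.7 + 0.143×18.8) / (1 + 0.202×3.81 + 0.28×37.8 + 0.0882×16.3 + 0.143×29.3) = 5.494/17.98 = 0.3055 J/s.

0.306 J/s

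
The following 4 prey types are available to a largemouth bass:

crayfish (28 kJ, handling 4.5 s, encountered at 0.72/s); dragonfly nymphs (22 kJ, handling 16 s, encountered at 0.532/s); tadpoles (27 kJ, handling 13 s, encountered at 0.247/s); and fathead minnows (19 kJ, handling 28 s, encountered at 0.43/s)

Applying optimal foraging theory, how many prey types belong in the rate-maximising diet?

Profitabilities (E/h, kJ/s): crayfish 6.22, tadpoles 2.08, dragonfly nymphs 1.38, fathead minnows 0.679. Add prey in this order while the next type's profitability exceeds the intake rate on those already taken.
Rate on top 1: 4.755. tadpoles: 2.08 < 4.755 → exclude; stop.
Optimal diet: crayfish — 1 of 4 types.

1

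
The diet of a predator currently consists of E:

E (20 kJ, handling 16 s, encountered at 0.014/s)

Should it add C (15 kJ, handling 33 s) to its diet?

On E alone, R = ΣλE/(1+Σλh) = 0.28/1.224 = 0.2288 kJ/s.
C: E/h = 15/33 = 0.4545 kJ/s.
0.4545 > 0.2288, so adding C raises the average — include it.

Yes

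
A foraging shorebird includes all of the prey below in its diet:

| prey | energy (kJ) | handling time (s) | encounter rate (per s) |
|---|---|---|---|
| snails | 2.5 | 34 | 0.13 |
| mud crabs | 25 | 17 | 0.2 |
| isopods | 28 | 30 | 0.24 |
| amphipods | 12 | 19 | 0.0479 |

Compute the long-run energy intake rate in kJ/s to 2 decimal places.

0.75 kJ/s

Energy encountered per unit search time: 0.13×2.5 + 0.2×25 + 0.24×28 + 0.0479×12 = 12.62 kJ/s.
Handling time per unit search time: 0.13×34 + 0.2×17 + 0.24×30 + 0.0479×19 = 15.93.
Rate = 12.62/(1 + 15.93) = 0.7454 kJ/s.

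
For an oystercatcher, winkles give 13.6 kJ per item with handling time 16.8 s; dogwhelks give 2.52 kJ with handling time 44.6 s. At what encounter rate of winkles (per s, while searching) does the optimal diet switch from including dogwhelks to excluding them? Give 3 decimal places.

0.004 per s

Drop dogwhelks once their profitability E₂/h₂ falls below the rate achievable on winkles alone: E₂/h₂ = λE₁/(1 + λh₁).
Solve for λ: λE₁h₂ = E₂(1 + λh₁) → λ(E₁h₂ − E₂h₁) = E₂ → λ = E₂/(E₁h₂ − E₂h₁).
λ = 2.52/(13.6×44.6 − 2.52×16.8) = 2.52/564.2 = 0.004466 per s.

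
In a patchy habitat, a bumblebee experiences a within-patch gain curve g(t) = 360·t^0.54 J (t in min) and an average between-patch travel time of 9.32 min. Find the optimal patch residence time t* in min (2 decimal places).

Maximise g(t)/(T+t): set derivative to zero → g'(t)(T+t) = g(t).
g'(t) = 0.54·360·t^-0.46. Setting 0.54·360·t^-0.46 = 360·t^0.54/(9.32+t) gives 0.54(9.32+t) = t, so 0.46·t = 0.54×9.32.
t* = 0.54×9.32/0.46 = 10.94 min.

10.94 min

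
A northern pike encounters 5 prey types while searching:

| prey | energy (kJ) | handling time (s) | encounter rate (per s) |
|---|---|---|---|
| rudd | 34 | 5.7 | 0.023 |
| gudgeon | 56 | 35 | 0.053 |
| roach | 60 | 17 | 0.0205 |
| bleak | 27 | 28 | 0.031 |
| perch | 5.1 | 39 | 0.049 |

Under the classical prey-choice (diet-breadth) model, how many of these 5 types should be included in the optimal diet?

E/h in descending order: rudd 5.96, roach 3.53, gudgeon 1.6, bleak 0.964, perch 0.131 kJ/s. The optimal diet is the largest prefix of this list for which every included type satisfies E_i/h_i > R on the types above it.
Rate on top 1: 0.6914. roach: 3.53 > 0.6914 → include.
Rate on top 2: 1.36. gudgeon: 1.6 > 1.36 → include.
Rate on top 3: 1.493. bleak: 0.964 < 1.493 → exclude; stop.
Optimal diet: rudd, roach, gudgeon — 3 of 5 types.

3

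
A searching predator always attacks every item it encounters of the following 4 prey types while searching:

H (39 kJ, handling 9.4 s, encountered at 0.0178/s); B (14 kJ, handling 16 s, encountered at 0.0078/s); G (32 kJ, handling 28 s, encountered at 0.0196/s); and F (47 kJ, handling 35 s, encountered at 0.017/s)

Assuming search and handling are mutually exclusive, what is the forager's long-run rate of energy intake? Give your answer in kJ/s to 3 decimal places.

0.915 kJ/s

R = Σλ_iE_i / (1 + Σλ_ih_i)
Numerator: 0.0178×39 + 0.0078×14 + 0.0196×32 + 0.017×47 = 2.23
Denominator: 1 + 0.0178×9.4 + 0.0078×16 + 0.0196×28 + 0.017×35 = 2.436
R = 2.23/2.436 = 0.9153 kJ/s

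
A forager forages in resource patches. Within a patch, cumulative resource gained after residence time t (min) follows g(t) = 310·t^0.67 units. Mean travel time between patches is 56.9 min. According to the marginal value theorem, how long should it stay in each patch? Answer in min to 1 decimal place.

By the marginal value theorem, leave when the instantaneous gain rate g'(t) equals the habitat-wide average g(t)/(T + t).
g'(t) = 0.67·310·t^-0.33. Setting 0.67·310·t^-0.33 = 310·t^0.67/(56.9+t) gives 0.67(56.9+t) = t, so 0.33·t = 0.67×56.9.
t* = 0.67×56.9/0.33 = 115.5 min.

115.5 min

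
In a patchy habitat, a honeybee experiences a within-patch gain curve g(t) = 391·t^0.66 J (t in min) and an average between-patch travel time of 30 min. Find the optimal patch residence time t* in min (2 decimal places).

58.24 min

Maximise g(t)/(T+t): set derivative to zero → g'(t)(T+t) = g(t).
g'(t) = 0.66·391·t^-0.34. Setting 0.66·391·t^-0.34 = 391·t^0.66/(30+t) gives 0.66(30+t) = t, so 0.34·t = 0.66×30.
t* = 0.66×30/0.34 = 58.24 min.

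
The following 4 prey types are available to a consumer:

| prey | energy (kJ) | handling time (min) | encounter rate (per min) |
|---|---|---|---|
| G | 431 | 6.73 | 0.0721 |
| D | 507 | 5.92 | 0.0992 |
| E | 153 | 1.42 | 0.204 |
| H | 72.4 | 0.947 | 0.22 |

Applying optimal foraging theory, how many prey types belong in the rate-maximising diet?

Profitabilities (E/h, kJ/min): E 108, D 85.6, H 76.5, G 64. Add prey in this order while the next type's profitability exceeds the intake rate on those already taken.
Rate on top 1: 24.2. D: 85.6 > 24.2 → include.
Rate on top 2: 43.43. H: 76.5 > 43.43 → include.
Rate on top 3: 46.72. G: 64 > 46.72 → include.
Optimal diet: E, D, H, G — 4 of 4 types.

4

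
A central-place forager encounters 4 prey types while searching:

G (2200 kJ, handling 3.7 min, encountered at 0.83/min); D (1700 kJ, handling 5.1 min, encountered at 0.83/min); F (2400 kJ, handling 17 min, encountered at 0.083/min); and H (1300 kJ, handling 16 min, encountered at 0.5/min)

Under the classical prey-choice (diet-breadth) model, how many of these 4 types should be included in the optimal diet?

E/h in descending order: G 595, D 333, F 141, H 81.2 kJ/min. The optimal diet is the largest prefix of this list for which every included type satisfies E_i/h_i > R on the types above it.
Rate on top 1: 448.5. D: 333 < 448.5 → exclude; stop.
Optimal diet: G — 1 of 4 types.

1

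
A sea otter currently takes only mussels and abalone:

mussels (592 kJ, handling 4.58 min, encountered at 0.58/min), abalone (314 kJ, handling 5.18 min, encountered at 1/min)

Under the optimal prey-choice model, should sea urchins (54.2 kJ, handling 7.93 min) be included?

No

Current rate: (0.58×592 + 1×314)/(1 + 0.58×4.58 + 1×5.18) = 74.39 kJ/min.
Profitability of sea urchins: 54.2/7.93 = 6.835 kJ/min.
6.835 < 74.39, so adding sea urchins would lower the average — exclude it.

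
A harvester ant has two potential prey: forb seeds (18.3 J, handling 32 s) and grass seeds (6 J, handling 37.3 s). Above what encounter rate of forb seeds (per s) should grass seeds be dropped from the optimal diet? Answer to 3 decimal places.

0.012 per s

Drop grass seeds once their profitability E₂/h₂ falls below the rate achievable on forb seeds alone: E₂/h₂ = λE₁/(1 + λh₁).
Solve for λ: λE₁h₂ = E₂(1 + λh₁) → λ(E₁h₂ − E₂h₁) = E₂ → λ = E₂/(E₁h₂ − E₂h₁).
λ = 6/(18.3×37.3 − 6×32) = 6/490.6 = 0.01223 per s.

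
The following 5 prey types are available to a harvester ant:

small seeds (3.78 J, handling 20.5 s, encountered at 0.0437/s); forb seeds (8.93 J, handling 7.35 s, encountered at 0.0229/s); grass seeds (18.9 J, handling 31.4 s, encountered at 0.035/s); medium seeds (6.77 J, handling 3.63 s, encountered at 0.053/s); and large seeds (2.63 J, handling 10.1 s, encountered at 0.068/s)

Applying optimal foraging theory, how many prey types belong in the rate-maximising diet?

3

Rank by E/h (J/s): medium seeds 1.87, forb seeds 1.21, grass seeds 0.602, large seeds 0.26, small seeds 0.184. Include each in turn until the next type's E/h falls below the running intake rate.
Rate on top 1: 0.3009. forb seeds: 1.21 > 0.3009 → include.
Rate on top 2: 0.414. grass seeds: 0.602 > 0.414 → include.
Rate on top 3: 0.4979. large seeds: 0.26 < 0.4979 → exclude; stop.
Optimal diet: medium seeds, forb seeds, grass seeds — 3 of 5 types.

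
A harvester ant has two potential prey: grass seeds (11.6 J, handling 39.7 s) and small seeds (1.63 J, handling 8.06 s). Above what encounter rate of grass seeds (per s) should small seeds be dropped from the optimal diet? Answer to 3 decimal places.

0.057 per s

At the threshold, the rate on grass seeds alone equals the profitability of small seeds: λ·11.6/(1 + λ·39.7) = 1.63/8.06 = 0.2022.
Rearranging, λ(11.6 − 0.2022×39.7) = 0.2022, so λ = 0.2022/3.571 = 0.05663 per s.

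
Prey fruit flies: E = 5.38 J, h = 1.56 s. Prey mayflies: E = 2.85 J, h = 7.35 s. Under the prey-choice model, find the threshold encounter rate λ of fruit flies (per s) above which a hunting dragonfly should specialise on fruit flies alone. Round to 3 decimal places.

At the threshold, the rate on fruit flies alone equals the profitability of mayflies: λ·5.38/(1 + λ·1.56) = 2.85/7.35 = 0.3878.
Rearranging, λ(5.38 − 0.3878×1.56) = 0.3878, so λ = 0.3878/4.775 = 0.0812 per s.

0.081 per s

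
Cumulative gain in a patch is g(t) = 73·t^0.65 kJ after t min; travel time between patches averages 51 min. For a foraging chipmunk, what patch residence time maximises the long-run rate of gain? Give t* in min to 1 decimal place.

By the marginal value theorem, leave when the instantaneous gain rate g'(t) equals the habitat-wide average g(t)/(T + t).
g'(t) = 0.65·73·t^-0.35. Setting 0.65·73·t^-0.35 = 73·t^0.65/(51+t) gives 0.65(51+t) = t, so 0.35·t = 0.65×51.
t* = 0.65×51/0.35 = 94.71 min.

94.7 min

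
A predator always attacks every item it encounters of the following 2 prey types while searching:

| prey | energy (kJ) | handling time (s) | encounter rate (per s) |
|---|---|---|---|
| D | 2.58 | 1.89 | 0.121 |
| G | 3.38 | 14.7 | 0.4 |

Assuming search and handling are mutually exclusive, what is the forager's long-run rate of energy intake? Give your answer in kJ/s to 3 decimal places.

R = Σλ_iE_i / (1 + Σλ_ih_i)
Numerator: 0.121×2.58 + 0.4×3.38 = 1.664
Denominator: 1 + 0.121×1.89 + 0.4×14.7 = 7.109
R = 1.664/7.109 = 0.2341 kJ/s

0.234 kJ/s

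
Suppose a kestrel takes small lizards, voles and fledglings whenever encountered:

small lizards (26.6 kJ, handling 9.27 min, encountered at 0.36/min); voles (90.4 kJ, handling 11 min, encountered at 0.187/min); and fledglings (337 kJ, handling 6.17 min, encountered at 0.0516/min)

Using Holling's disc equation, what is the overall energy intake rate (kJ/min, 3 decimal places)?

R = Σλ_iE_i / (1 + Σλ_ih_i)
Numerator: 0.36×26.6 + 0.187×90.4 + 0.0516×337 = 43.87
Denominator: 1 + 0.36×9.27 + 0.187×11 + 0.0516×6.17 = 6.713
R = 43.87/6.713 = 6.535 kJ/min

6.535 kJ/min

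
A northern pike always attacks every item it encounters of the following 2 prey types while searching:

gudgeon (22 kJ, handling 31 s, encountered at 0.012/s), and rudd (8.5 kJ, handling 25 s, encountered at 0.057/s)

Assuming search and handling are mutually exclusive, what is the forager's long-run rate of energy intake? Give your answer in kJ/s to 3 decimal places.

R = (0.012×22 + 0.057×8.5) / (1 + 0.012×31 + 0.057×25) = 0.7485/2.797 = 0.2676 kJ/s.

0.268 kJ/s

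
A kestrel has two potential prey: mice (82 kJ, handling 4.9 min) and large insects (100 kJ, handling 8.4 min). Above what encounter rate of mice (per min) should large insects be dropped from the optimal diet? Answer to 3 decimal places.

Drop large insects once their profitability E₂/h₂ falls below the rate achievable on mice alone: E₂/h₂ = λE₁/(1 + λh₁).
Solve for λ: λE₁h₂ = E₂(1 + λh₁) → λ(E₁h₂ − E₂h₁) = E₂ → λ = E₂/(E₁h₂ − E₂h₁).
λ = 100/(82×8.4 − 100×4.9) = 100/198.8 = 0.503 per min.

0.503 per min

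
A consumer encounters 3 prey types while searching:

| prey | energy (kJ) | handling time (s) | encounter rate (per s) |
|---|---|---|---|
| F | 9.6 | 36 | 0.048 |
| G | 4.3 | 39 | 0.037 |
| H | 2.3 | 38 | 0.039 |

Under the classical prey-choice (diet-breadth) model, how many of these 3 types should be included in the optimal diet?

E/h in descending order: F 0.267, G 0.11, H 0.0605 kJ/s. The optimal diet is the largest prefix of this list for which every included type satisfies E_i/h_i > R on the types above it.
Rate on top 1: 0.1689. G: 0.11 < 0.1689 → exclude; stop.
Optimal diet: F — 1 of 3 types.

1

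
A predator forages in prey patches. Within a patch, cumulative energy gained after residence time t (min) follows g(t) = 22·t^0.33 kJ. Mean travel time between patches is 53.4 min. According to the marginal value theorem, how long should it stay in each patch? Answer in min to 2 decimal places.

By the marginal value theorem, leave when the instantaneous gain rate g'(t) equals the habitat-wide average g(t)/(T + t).
g'(t) = 0.33·22·t^-0.67. Setting 0.33·22·t^-0.67 = 22·t^0.33/(53.4+t) gives 0.33(53.4+t) = t, so 0.67·t = 0.33×53.4.
t* = 0.33×53.4/0.67 = 26.3 min.

26.30 min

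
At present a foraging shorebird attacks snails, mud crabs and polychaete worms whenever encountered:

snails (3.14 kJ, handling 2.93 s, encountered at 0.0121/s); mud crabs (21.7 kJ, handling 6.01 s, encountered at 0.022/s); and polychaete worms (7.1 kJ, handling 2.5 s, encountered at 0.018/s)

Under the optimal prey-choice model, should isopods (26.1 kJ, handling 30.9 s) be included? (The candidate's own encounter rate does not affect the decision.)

On snails, mud crabs and polychaete worms alone, R = ΣλE/(1+Σλh) = 0.6432/1.213 = 0.5304 kJ/s.
isopods: E/h = 26.1/30.9 = 0.8447 kJ/s.
Since 0.8447 > R, including isopods increases the long-run rate.

Yes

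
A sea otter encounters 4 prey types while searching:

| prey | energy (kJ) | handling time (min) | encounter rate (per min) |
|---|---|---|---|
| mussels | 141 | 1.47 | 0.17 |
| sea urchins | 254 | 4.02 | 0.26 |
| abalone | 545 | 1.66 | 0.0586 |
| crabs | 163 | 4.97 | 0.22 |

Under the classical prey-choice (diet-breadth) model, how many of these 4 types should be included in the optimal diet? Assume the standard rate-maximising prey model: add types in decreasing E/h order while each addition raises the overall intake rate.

Rank by E/h (kJ/min): abalone 328, mussels 95.9, sea urchins 63.2, crabs 32.8. Include each in turn until the next type's E/h falls below the running intake rate.
Rate on top 1: 29.11. mussels: 95.9 > 29.11 → include.
Rate on top 2: 41.5. sea urchins: 63.2 > 41.5 → include.
Rate on top 3: 50.97. crabs: 32.8 < 50.97 → exclude; stop.
Optimal diet: abalone, mussels, sea urchins — 3 of 4 types.

3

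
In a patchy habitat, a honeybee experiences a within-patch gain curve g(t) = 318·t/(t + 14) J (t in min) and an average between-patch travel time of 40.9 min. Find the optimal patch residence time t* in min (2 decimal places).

Maximise g(t)/(T+t): set derivative to zero → g'(t)(T+t) = g(t).
g'(t) = 318·14/(t + 14)². Setting 318·14/(t+14)² = 318t/[(t+14)(40.9+t)] gives 14(40.9+t) = t(t+14), so t² = 14×40.9 = 572.6.
t* = √572.6 = 23.93 min.

23.93 min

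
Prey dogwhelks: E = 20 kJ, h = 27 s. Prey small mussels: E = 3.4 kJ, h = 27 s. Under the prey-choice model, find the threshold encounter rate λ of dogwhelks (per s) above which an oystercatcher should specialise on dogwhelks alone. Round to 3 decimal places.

0.008 per s

At the threshold, the rate on dogwhelks alone equals the profitability of small mussels: λ·20/(1 + λ·27) = 3.4/27 = 0.1259.
Rearranging, λ(20 − 0.1259×27) = 0.1259, so λ = 0.1259/16.6 = 0.007586 per s.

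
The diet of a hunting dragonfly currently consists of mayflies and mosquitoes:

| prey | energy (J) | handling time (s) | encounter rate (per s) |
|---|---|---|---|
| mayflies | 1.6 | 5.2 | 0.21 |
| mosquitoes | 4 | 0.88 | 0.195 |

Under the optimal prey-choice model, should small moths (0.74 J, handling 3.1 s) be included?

No

On mayflies and mosquitoes alone, R = ΣλE/(1+Σλh) = 1.116/2.264 = 0.493 J/s.
Profitability of small moths: 0.74/3.1 = 0.2387 J/s.
Since 0.2387 < R, time spent handling small moths is better spent searching.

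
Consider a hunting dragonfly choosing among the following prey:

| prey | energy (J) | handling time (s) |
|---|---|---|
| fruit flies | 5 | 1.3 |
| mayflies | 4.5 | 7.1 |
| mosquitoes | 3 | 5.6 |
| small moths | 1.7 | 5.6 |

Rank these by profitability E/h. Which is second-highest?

In descending order of E/h:
fruit flies: 5/1.3 = 3.85 J/s
mayflies: 4.5/7.1 = 0.634 J/s
mosquitoes: 3/5.6 = 0.536 J/s
small moths: 1.7/5.6 = 0.304 J/s

mayflies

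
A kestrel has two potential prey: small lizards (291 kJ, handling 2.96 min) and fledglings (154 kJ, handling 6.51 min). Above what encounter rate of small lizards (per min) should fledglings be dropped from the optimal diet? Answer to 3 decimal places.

The zero-one rule: include fledglings iff E₂/h₂ > λE₁/(1+λh₁). Equality gives the switch point.
λE₁h₂ = E₂ + λE₂h₁ ⇒ λ = E₂/(E₁h₂ − E₂h₁) = 154/(1894 − 455.8) = 0.1071 per min.

0.107 per min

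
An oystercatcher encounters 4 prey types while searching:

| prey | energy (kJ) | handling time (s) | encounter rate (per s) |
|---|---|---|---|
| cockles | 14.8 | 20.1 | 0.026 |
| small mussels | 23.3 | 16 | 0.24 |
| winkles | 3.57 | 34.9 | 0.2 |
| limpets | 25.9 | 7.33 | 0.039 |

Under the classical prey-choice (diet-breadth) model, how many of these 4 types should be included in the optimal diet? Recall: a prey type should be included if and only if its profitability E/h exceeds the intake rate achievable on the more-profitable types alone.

E/h in descending order: limpets 3.53, small mussels 1.46, cockles 0.736, winkles 0.102 kJ/s. The optimal diet is the largest prefix of this list for which every included type satisfies E_i/h_i > R on the types above it.
Rate on top 1: 0.7855. small mussels: 1.46 > 0.7855 → include.
Rate on top 2: 1.288. cockles: 0.736 < 1.288 → exclude; stop.
Optimal diet: limpets, small mussels — 2 of 4 types.

2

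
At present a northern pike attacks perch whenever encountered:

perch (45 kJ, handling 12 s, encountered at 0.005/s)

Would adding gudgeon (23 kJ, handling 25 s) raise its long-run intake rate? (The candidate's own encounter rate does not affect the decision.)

On perch alone, R = ΣλE/(1+Σλh) = 0.225/1.06 = 0.2123 kJ/s.
Profitability of gudgeon: 23/25 = 0.92 kJ/s.
0.92 > 0.2123, so adding gudgeon raises the average — include it.

Yes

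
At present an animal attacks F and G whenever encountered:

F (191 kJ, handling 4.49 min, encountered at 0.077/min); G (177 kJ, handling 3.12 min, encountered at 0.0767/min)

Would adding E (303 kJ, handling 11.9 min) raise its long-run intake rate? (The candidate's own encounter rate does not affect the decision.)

Yes

Current rate: (0.077×191 + 0.0767×177)/(1 + 0.077×4.49 + 0.0767×3.12) = 17.84 kJ/min.
E: E/h = 303/11.9 = 25.46 kJ/min.
Since 25.46 > R, including E increases the long-run rate.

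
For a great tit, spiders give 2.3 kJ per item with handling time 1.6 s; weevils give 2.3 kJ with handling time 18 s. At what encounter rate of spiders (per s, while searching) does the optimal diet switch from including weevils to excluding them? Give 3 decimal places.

0.061 per s

The zero-one rule: include weevils iff E₂/h₂ > λE₁/(1+λh₁). Equality gives the switch point.
λE₁h₂ = E₂ + λE₂h₁ ⇒ λ = E₂/(E₁h₂ − E₂h₁) = 2.3/(41.4 − 3.68) = 0.06098 per s.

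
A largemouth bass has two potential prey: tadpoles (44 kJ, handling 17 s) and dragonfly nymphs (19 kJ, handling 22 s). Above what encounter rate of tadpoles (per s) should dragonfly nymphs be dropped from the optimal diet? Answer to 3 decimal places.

At the threshold, the rate on tadpoles alone equals the profitability of dragonfly nymphs: λ·44/(1 + λ·17) = 19/22 = 0.8636.
Rearranging, λ(44 − 0.8636×17) = 0.8636, so λ = 0.8636/29.32 = 0.02946 per s.

0.029 per s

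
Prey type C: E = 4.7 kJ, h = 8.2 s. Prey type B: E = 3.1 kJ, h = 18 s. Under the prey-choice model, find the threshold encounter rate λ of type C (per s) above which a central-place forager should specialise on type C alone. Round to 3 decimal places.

The zero-one rule: include type B iff E₂/h₂ > λE₁/(1+λh₁). Equality gives the switch point.
λE₁h₂ = E₂ + λE₂h₁ ⇒ λ = E₂/(E₁h₂ − E₂h₁) = 3.1/(84.6 − 25.42) = 0.05238 per s.

0.052 per s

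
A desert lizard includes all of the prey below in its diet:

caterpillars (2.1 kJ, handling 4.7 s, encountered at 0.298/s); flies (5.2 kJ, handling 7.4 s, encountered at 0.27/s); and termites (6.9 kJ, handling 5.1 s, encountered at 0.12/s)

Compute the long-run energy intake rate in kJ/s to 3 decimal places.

R = (0.298×2.1 + 0.27×5.2 + 0.12×6.9) / (1 + 0.298×4.7 + 0.27×7.4 + 0.12×5.1) = 2.858/5.011 = 0.5704 kJ/s.

0.570 kJ/s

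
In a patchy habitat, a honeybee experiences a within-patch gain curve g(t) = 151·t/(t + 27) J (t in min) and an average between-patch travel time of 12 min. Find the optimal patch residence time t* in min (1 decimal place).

18.0 min

By the marginal value theorem, leave when the instantaneous gain rate g'(t) equals the habitat-wide average g(t)/(T + t).
g'(t) = 151·27/(t + 27)². Setting 151·27/(t+27)² = 151t/[(t+27)(12+t)] gives 27(12+t) = t(t+27), so t² = 27×12 = 324.
t* = √324 = 18 min.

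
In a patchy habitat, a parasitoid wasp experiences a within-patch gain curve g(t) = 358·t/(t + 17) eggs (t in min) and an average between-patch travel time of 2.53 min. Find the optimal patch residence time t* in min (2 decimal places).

Optimal t* satisfies g'(t*) = g(t*)/(T + t*).
g'(t) = 358·17/(t + 17)². Setting 358·17/(t+17)² = 358t/[(t+17)(2.53+t)] gives 17(2.53+t) = t(t+17), so t² = 17×2.53 = 43.01.
t* = √43.01 = 6.558 min.

6.56 min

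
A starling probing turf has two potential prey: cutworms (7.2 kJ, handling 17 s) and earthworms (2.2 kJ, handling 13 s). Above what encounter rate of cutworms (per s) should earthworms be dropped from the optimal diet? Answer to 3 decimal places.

The zero-one rule: include earthworms iff E₂/h₂ > λE₁/(1+λh₁). Equality gives the switch point.
λE₁h₂ = E₂ + λE₂h₁ ⇒ λ = E₂/(E₁h₂ − E₂h₁) = 2.2/(93.6 − 37.4) = 0.03915 per s.

0.039 per s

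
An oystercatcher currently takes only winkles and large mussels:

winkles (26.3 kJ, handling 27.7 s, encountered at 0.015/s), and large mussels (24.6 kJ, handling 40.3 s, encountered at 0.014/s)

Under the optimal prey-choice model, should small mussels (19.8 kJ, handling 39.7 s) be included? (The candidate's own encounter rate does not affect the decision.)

Yes

Intake rate on the current diet: R = (0.015×26.3 + 0.014×24.6) / (1 + 0.015×27.7 + 0.014×40.3) = 0.7389/1.98 = 0.3732 kJ/s.
small mussels: E/h = 19.8/39.7 = 0.4987 kJ/s.
0.4987 > 0.3732, so adding small mussels raises the average — include it.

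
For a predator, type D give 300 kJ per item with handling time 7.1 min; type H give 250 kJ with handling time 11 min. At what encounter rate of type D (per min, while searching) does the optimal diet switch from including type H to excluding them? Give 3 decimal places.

0.164 per min

Drop type H once their profitability E₂/h₂ falls below the rate achievable on type D alone: E₂/h₂ = λE₁/(1 + λh₁).
Solve for λ: λE₁h₂ = E₂(1 + λh₁) → λ(E₁h₂ − E₂h₁) = E₂ → λ = E₂/(E₁h₂ − E₂h₁).
λ = 250/(300×11 − 250×7.1) = 250/1525 = 0.1639 per min.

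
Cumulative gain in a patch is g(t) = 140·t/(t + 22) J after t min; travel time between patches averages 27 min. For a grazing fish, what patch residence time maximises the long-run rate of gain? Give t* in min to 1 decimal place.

24.4 min

Optimal t* satisfies g'(t*) = g(t*)/(T + t*).
g'(t) = 140·22/(t + 22)². Setting 140·22/(t+22)² = 140t/[(t+22)(27+t)] gives 22(27+t) = t(t+22), so t² = 22×27 = 594.
t* = √594 = 24.37 min.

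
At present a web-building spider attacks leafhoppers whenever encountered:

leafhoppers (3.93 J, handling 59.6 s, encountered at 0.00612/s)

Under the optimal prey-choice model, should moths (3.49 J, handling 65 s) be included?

Intake rate on the current diet: R = (0.00612×3.93) / (1 + 0.00612×59.6) = 0.02405/1.365 = 0.01762 J/s.
moths: E/h = 3.49/65 = 0.05369 J/s.
Since 0.05369 > R, including moths increases the long-run rate.

Yes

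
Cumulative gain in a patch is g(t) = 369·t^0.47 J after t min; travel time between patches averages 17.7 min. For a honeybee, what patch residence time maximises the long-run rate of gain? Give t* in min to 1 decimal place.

15.7 min

By the marginal value theorem, leave when the instantaneous gain rate g'(t) equals the habitat-wide average g(t)/(T + t).
g'(t) = 0.47·369·t^-0.53. Setting 0.47·369·t^-0.53 = 369·t^0.47/(17.7+t) gives 0.47(17.7+t) = t, so 0.53·t = 0.47×17.7.
t* = 0.47×17.7/0.53 = 15.7 min.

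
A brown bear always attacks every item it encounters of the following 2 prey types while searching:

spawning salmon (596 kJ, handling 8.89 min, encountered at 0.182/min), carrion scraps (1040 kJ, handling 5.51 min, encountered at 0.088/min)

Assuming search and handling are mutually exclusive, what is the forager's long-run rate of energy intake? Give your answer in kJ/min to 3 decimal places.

Energy encountered per unit search time: 0.182×596 + 0.088×1040 = 200 kJ/min.
Handling time per unit search time: 0.182×8.89 + 0.088×5.51 = 2.103.
Rate = 200/(1 + 2.103) = 64.45 kJ/min.

64.454 kJ/min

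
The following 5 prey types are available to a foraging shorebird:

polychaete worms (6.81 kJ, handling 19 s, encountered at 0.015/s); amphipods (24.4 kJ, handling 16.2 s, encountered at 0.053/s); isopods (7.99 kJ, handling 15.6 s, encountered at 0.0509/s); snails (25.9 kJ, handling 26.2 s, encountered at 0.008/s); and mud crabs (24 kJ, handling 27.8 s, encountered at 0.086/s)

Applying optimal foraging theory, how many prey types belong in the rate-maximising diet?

3

E/h in descending order: amphipods 1.51, snails 0.989, mud crabs 0.863, isopods 0.512, polychaete worms 0.358 kJ/s. The optimal diet is the largest prefix of this list for which every included type satisfies E_i/h_i > R on the types above it.
Rate on top 1: 0.6958. snails: 0.989 > 0.6958 → include.
Rate on top 2: 0.7255. mud crabs: 0.863 > 0.7255 → include.
Rate on top 3: 0.7994. isopods: 0.512 < 0.7994 → exclude; stop.
Optimal diet: amphipods, snails, mud crabs — 3 of 5 types.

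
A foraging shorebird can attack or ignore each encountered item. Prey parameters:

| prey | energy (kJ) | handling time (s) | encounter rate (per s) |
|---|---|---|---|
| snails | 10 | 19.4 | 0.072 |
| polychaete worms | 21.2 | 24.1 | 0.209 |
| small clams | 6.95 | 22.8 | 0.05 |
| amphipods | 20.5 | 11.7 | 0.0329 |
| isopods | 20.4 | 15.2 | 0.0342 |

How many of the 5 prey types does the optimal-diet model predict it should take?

3

E/h in descending order: amphipods 1.75, isopods 1.34, polychaete worms 0.88, snails 0.515, small clams 0.305 kJ/s. The optimal diet is the largest prefix of this list for which every included type satisfies E_i/h_i > R on the types above it.
Rate on top 1: 0.487. isopods: 1.34 > 0.487 → include.
Rate on top 2: 0.7204. polychaete worms: 0.88 > 0.7204 → include.
Rate on top 3: 0.836. snails: 0.515 < 0.836 → exclude; stop.
Optimal diet: amphipods, isopods, polychaete worms — 3 of 5 types.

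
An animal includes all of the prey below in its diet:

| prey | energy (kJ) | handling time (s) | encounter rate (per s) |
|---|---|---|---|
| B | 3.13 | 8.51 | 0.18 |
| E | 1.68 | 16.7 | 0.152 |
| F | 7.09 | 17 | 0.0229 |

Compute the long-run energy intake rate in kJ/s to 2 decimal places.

0.18 kJ/s

R = (0.18×3.13 + 0.152×1.68 + 0.0229×7.09) / (1 + 0.18×8.51 + 0.152×16.7 + 0.0229×17) = 0.9811/5.459 = 0.1797 kJ/s.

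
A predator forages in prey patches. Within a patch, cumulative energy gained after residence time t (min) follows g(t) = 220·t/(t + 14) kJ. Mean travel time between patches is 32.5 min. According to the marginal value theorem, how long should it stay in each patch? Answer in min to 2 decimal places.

Maximise g(t)/(T+t): set derivative to zero → g'(t)(T+t) = g(t).
g'(t) = 220·14/(t + 14)². Setting 220·14/(t+14)² = 220t/[(t+14)(32.5+t)] gives 14(32.5+t) = t(t+14), so t² = 14×32.5 = 455.
t* = √455 = 21.33 min.

21.33 min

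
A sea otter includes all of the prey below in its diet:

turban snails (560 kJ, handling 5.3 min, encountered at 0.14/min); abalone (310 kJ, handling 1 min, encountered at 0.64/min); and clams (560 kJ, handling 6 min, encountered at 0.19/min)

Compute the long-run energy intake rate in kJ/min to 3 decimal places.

R = Σλ_iE_i / (1 + Σλ_ih_i)
Numerator: 0.14×560 + 0.64×310 + 0.19×560 = 383.2
Denominator: 1 + 0.14×5.3 + 0.64×1 + 0.19×6 = 3.522
R = 383.2/3.522 = 108.8 kJ/min

108.802 kJ/min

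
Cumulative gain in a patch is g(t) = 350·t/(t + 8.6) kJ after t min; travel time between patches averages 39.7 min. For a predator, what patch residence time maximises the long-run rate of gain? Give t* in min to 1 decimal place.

18.5 min

Optimal t* satisfies g'(t*) = g(t*)/(T + t*).
g'(t) = 350·8.6/(t + 8.6)². Setting 350·8.6/(t+8.6)² = 350t/[(t+8.6)(39.7+t)] gives 8.6(39.7+t) = t(t+8.6), so t² = 8.6×39.7 = 341.4.
t* = √341.4 = 18.48 min.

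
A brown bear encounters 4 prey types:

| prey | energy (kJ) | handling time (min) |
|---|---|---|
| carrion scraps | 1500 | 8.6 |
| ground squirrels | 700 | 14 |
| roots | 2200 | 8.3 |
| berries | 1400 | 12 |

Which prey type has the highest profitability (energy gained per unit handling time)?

roots

Profitability E/h (kJ/min): carrion scraps = 1500/8.6 = 174, ground squirrels = 700/14 = 50, roots = 2200/8.3 = 265, berries = 1400/12 = 117.
Ranked: roots > carrion scraps > berries > ground squirrels.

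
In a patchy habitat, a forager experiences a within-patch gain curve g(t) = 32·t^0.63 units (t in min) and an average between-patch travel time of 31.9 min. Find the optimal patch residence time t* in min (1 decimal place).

Optimal t* satisfies g'(t*) = g(t*)/(T + t*).
g'(t) = 0.63·32·t^-0.37. Setting 0.63·32·t^-0.37 = 32·t^0.63/(31.9+t) gives 0.63(31.9+t) = t, so 0.37·t = 0.63×31.9.
t* = 0.63×31.9/0.37 = 54.32 min.

54.3 min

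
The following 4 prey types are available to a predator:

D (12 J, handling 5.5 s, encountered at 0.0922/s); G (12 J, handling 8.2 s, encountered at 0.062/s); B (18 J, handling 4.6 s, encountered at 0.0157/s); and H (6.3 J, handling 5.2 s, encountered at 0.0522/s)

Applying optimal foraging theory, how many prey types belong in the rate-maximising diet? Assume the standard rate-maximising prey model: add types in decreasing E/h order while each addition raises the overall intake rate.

4

Profitabilities (E/h, J/s): B 3.91, D 2.18, G 1.46, H 1.21. Add prey in this order while the next type's profitability exceeds the intake rate on those already taken.
Rate on top 1: 0.2636. D: 2.18 > 0.2636 → include.
Rate on top 2: 0.8795. G: 1.46 > 0.8795 → include.
Rate on top 3: 1.022. H: 1.21 > 1.022 → include.
Optimal diet: B, D, G, H — 4 of 4 types.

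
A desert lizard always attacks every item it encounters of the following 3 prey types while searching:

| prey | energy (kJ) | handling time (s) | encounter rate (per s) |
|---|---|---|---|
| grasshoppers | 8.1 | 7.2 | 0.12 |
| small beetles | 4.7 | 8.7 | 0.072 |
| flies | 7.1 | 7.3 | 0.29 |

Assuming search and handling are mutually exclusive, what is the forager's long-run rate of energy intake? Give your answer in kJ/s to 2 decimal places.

Energy encountered per unit search time: 0.12×8.1 + 0.072×4.7 + 0.29×7.1 = 3.369 kJ/s.
Handling time per unit search time: 0.12×7.2 + 0.072×8.7 + 0.29×7.3 = 3.607.
Rate = 3.369/(1 + 3.607) = 0.7313 kJ/s.

0.73 kJ/s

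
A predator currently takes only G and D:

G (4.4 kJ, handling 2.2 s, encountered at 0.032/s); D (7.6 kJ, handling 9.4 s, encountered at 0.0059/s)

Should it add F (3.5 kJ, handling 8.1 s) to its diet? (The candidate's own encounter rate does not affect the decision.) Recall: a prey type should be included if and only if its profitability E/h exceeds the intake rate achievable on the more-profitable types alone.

Yes

Current rate: (0.032×4.4 + 0.0059×7.6)/(1 + 0.032×2.2 + 0.0059×9.4) = 0.1649 kJ/s.
F: E/h = 3.5/8.1 = 0.4321 kJ/s.
0.4321 > 0.1649, so adding F raises the average — include it.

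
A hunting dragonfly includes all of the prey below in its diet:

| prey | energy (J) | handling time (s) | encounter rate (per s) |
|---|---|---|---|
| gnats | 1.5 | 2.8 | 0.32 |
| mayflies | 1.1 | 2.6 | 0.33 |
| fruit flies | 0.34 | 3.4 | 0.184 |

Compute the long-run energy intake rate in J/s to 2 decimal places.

R = (0.32×1.5 + 0.33×1.1 + 0.184×0.34) / (1 + 0.32×2.8 + 0.33×2.6 + 0.184×3.4) = 0.9056/3.38 = 0.2679 J/s.

0.27 J/s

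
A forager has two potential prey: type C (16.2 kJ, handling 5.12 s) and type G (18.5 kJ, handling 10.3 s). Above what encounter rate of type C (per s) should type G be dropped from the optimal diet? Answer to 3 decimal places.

0.256 per s

The zero-one rule: include type G iff E₂/h₂ > λE₁/(1+λh₁). Equality gives the switch point.
λE₁h₂ = E₂ + λE₂h₁ ⇒ λ = E₂/(E₁h₂ − E₂h₁) = 18.5/(166.9 − 94.72) = 0.2564 per s.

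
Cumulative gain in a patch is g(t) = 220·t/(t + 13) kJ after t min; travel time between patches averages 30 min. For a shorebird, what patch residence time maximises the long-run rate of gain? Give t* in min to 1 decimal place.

19.7 min

By the marginal value theorem, leave when the instantaneous gain rate g'(t) equals the habitat-wide average g(t)/(T + t).
g'(t) = 220·13/(t + 13)². Setting 220·13/(t+13)² = 220t/[(t+13)(30+t)] gives 13(30+t) = t(t+13), so t² = 13×30 = 390.
t* = √390 = 19.75 min.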